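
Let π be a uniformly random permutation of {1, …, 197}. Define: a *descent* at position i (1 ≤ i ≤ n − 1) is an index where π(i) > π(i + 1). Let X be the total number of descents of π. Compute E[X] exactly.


Write X = Σ X_I over i = 1, …, 196, with X_I the indicator of one descent.
There are 196 indicators.
For each fixed i, the pair (π(i), π(i+1)) is a uniformly random ordered pair of distinct values from {1, …, 197}; by symmetry P[π(i) > π(i+1)] = 1/2.
By linearity: E[X] = 196 · (1/2) = (197 − 1) · (1/2) = 98 ≈ 98.000.

E[X] = 98 = 98.000.


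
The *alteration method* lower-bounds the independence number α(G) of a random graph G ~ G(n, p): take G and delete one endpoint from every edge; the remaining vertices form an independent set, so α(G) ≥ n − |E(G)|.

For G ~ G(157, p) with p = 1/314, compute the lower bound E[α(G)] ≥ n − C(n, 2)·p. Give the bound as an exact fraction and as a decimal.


E[|E(G)|] = C(157, 2)·p = 12246 · (1/314) = 39.
E[α(G)] ≥ n − E[|E(G)|] = 157 − 39 = 118.
Numerically: ≈ 118.0000.
(This is only a lower bound; the true E[α(G)] may be larger.)

E[α(G)] ≥ 118 ≈ 118.0000.


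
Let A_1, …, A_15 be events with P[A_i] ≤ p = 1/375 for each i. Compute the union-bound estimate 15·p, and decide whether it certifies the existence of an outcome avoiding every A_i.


Union bound: P[∪_{i=1}^{15} A_i] ≤ Σ_i P[A_i] ≤ 15·p = 15·(1/375) = 1/25.
Numerically: 1/25 ≈ 0.040.
Is 1/25 < 1? YES.
Since P[∪ A_i] ≤ 1/25 < 1, the complement has P[∩ A_i^c] ≥ 1 − 1/25 = 24/25 > 0, so some outcome avoids every A_i.

15·p = 1/25 ≈ 0.040; existence CERTIFIED by the union bound.


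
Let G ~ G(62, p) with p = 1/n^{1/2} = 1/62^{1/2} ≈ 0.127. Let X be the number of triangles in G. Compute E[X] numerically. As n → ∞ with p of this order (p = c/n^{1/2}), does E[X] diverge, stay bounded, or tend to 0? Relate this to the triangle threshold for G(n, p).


Number of potential triangles: C(62, 3) = 37820.
Each occurs with probability p³ ≈ (0.127)³ ≈ 2.04839e-03.
By linearity: E[X] = C(62, 3)·p³ ≈ 37820 · 2.04839e-03 ≈ 77.470.
Since α = 1/2 < 1, p = c/n^{1/2} ≫ 1/n is above the triangle threshold p ~ 1/n. Asymptotically E[X] ~ (c³/6)·n^{3(1−α)} = (1³/6)·n^{1.5} → ∞; triangles are abundant w.h.p.

E[X] ≈ 77.470; in regime p = Θ(1/n^{1/2}) E[X] diverges (above the triangle threshold p ~ 1/n).


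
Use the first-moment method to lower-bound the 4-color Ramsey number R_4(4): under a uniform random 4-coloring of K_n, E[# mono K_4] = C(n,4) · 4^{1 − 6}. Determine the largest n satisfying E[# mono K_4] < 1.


We need C(n, 4) · 4^{1 − 6} < 1, i.e. C(n, 4) < 4^{6 − 1} = 1024.
Check values of n near the boundary:
  n = 9: C(9, 4) = 126; 126 < 1024? YES
  n = 10: C(10, 4) = 210; 210 < 1024? YES
  n = 11: C(11, 4) = 330; 330 < 1024? YES
  n = 12: C(12, 4) = 495; 495 < 1024? YES
  n = 13: C(13, 4) = 715; 715 < 1024? YES
  n = 14: C(14, 4) = 1001; 1001 < 1024? YES
  n = 15: C(15, 4) = 1365; 1365 < 1024? NO
The largest n with C(n, 4) < 1024 is n = 14 (where E[X] = 1001/1024 ≈ 0.97754). Hence R_4(4) > 14, i.e. R_4(4) ≥ 15.

Largest n = 14; hence R_4(4) > 14.


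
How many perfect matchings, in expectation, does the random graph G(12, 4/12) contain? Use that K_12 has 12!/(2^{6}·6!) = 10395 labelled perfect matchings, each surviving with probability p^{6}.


K_12 has 12!/(2^{6}·6!) = 10395 labelled perfect matchings.
For each such perfect matching H, let X_H = 1 if all 6 edges of H are present in G. Then P[X_H = 1] = p^{6} = (1/3)^{6} = 1/729.
Summing the indicators: E[X] = Σ_H E[X_H] = 10395 · p^{6} = 10395 · 1/729 = 385/27.
Numerically: E[X] ≈ 14.2593.

E[X] = 10395 · (1/3)^{6} = 385/27 ≈ 14.2593.


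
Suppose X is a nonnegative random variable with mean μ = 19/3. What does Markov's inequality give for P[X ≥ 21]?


μ = E[X] = 19/3, a = 21.
Markov: P[X ≥ 21] ≤ μ/a = (19/3)/21 = 19/63.
Numerically: ≈ 0.3016.
(Since a = 21 > μ = 6.3333, the bound 19/63 is < 1 and informative.)

P[X ≥ 21] ≤ 19/63 ≈ 0.3016.


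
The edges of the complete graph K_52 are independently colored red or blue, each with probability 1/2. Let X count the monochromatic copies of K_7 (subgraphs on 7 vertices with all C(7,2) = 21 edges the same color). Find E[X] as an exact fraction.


Let X = Σ_S X_S over the C(52, 7) = 133784560 subsets S of size 7, where X_S = 1 if the K_7 on S is monochromatic.
For a fixed S, the K_7 on S has C(7, 2) = 21 edges. P[all 21 edges red] = (1/2)^21, and likewise for blue, so P[monochromatic] = 2·(1/2)^21 = 2^{1 − 21} = 1/1048576.
By linearity: E[X] = C(52, 7) · 2^{1 − 21} = 133784560 · 1/1048576 = 8361535/65536.
Numerically: E[X] ≈ 127.587.

E[X] = C(52,7)·2^(1−C(7,2)) = 8361535/65536 ≈ 127.587.


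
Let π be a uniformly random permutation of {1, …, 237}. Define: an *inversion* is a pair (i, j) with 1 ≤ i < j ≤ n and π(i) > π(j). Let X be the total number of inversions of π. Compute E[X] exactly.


Write X = Σ X_I over the C(237, 2) = 27966 pairs i < j, with X_I the indicator of one inversion.
There are 27966 indicators.
For each fixed pair i < j, the values π(i) and π(j) are two distinct elements of {1, …, 237} in uniformly random order; by symmetry P[π(i) > π(j)] = 1/2.
By linearity: E[X] = 27966 · (1/2) = C(237, 2) · (1/2) = 27966/2 = 13983 ≈ 13983.0000.

E[X] = 13983 = 13983.0000.


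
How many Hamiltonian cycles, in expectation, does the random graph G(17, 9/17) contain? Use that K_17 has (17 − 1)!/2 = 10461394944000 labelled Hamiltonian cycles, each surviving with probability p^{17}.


K_17 has (17 − 1)!/2 = 10461394944000 labelled Hamiltonian cycles.
For each such Hamiltonian cycle H, let X_H = 1 if all 17 edges of H are present in G. Then P[X_H = 1] = p^{17} = (9/17)^{17} = 16677181699666569/827240261886336764177.
By linearity of expectation: E[X] = Σ_H E[X_H] = 10461394944000 · p^{17} = 10461394944000 · 16677181699666569/827240261886336764177 = 174466584313061171422427136000/827240261886336764177.
Numerically: E[X] ≈ 2.109e+08.

E[X] = 10461394944000 · (9/17)^{17} = 174466584313061171422427136000/827240261886336764177 ≈ 2.109e+08.


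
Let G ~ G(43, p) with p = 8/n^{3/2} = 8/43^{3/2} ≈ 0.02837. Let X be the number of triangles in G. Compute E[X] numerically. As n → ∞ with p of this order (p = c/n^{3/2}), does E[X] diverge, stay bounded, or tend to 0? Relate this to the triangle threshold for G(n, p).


Number of potential triangles: C(43, 3) = 12341.
Each occurs with probability p³ ≈ (0.02837)³ ≈ 2.283820e-05.
By linearity: E[X] = C(43, 3)·p³ ≈ 12341 · 2.283820e-05 ≈ 0.2818.
Since α = 3/2 > 1, p = c/n^{3/2} = o(1/n) is below the triangle threshold p ~ 1/n. Asymptotically E[X] ~ (c³/6)·n^{3(1−α)} = (8³/6)·n^{-1.5} → 0, so by Markov's inequality G has no triangles w.h.p.

E[X] ≈ 0.2818; in regime p = Θ(1/n^{3/2}) E[X] tends to 0 (below the triangle threshold p ~ 1/n).


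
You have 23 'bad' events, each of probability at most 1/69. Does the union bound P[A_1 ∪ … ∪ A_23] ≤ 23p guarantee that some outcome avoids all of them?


Union bound: P[∪_{i=1}^{23} A_i] ≤ Σ_i P[A_i] ≤ 23·p = 23·(1/69) = 1/3.
Numerically: 1/3 ≈ 0.333.
Is 1/3 < 1? YES.
Since P[∪ A_i] ≤ 1/3 < 1, the complement has P[∩ A_i^c] ≥ 1 − 1/3 = 2/3 > 0, so some outcome avoids every A_i.

23·p = 1/3 ≈ 0.333; existence CERTIFIED by the union bound.


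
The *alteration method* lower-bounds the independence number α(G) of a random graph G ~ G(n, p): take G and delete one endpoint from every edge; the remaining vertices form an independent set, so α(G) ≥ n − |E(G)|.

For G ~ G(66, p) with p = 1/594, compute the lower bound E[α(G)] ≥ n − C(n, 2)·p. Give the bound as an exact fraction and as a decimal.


E[|E(G)|] = C(66, 2)·p = 2145 · (1/594) = 65/18.
E[α(G)] ≥ n − E[|E(G)|] = 66 − 65/18 = 1123/18.
Numerically: ≈ 62.38889.
(This is only a lower bound; the true E[α(G)] may be larger.)

E[α(G)] ≥ 1123/18 ≈ 62.38889.


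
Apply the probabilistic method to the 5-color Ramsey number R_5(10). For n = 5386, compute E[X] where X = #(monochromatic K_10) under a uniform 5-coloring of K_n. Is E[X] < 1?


E[X] = C(5386, 10) · 5^{1 − 45} = 5613966214234562222231428510561 · 5^{−44} = 5613966214234562222231428510561/5684341886080801486968994140625.
As a reduced fraction: E[X] = 5613966214234562222231428510561/5684341886080801486968994140625 ≈ 0.9876.
Is E[X] < 1? YES.
Since E[X] < 1, there exists a 5-coloring of K_{5386} with no monochromatic K_10; hence R_5(10) > 5386.

E[X] = 5613966214234562222231428510561/5684341886080801486968994140625 ≈ 0.9876; E[X] < 1, so R_5(10) > 5386.


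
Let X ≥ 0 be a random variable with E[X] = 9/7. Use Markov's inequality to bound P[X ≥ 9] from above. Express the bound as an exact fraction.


μ = E[X] = 9/7, a = 9.
Markov: P[X ≥ 9] ≤ μ/a = (9/7)/9 = 1/7.
Numerically: ≈ 0.1429.
(Since a = 9 > μ = 1.2857, the bound 1/7 is < 1 and informative.)

P[X ≥ 9] ≤ 1/7 ≈ 0.1429.


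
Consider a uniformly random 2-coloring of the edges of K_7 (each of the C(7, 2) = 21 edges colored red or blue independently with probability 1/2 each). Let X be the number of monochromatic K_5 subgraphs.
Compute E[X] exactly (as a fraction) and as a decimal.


Let X = Σ_S X_S over the C(7, 5) = 21 subsets S of size 5, where X_S = 1 if the K_5 on S is monochromatic.
For a fixed S, the K_5 on S has C(5, 2) = 10 edges. P[all 10 edges red] = (1/2)^10, and likewise for blue, so P[monochromatic] = 2·(1/2)^10 = 2^{1 − 10} = 1/512.
Summing: E[X] = C(7, 5) · 2^{1 − 10} = 21 · 1/512 = 21/512.
Numerically: E[X] ≈ 0.041016.

E[X] = C(7,5)·2^(1−C(5,2)) = 21/512 ≈ 0.041016.


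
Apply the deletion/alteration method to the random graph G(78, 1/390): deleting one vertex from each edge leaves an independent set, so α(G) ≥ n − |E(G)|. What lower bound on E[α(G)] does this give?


E[|E(G)|] = C(78, 2)·p = 3003 · (1/390) = 77/10.
E[α(G)] ≥ n − E[|E(G)|] = 78 − 77/10 = 703/10.
Numerically: ≈ 70.30000.
(This is only a lower bound; the true E[α(G)] may be larger.)

E[α(G)] ≥ 703/10 ≈ 70.30000.


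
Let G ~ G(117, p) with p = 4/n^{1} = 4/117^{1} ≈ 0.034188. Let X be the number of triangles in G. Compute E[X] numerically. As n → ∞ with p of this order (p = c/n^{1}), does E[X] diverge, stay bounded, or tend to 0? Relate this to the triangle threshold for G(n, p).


Number of potential triangles: C(117, 3) = 260130.
Each occurs with probability p³ ≈ (0.034188)³ ≈ 3.99597156e-05.
By linearity: E[X] = C(117, 3)·p³ ≈ 260130 · 3.99597156e-05 ≈ 10.394721.
Here α = 1, so p = 4/n is exactly at the triangle threshold p ~ 1/n. Asymptotically E[X] → c³/6 = 4³/6 = 32/3 ≈ 10.666667, a bounded constant. In this regime the triangle count is asymptotically Poisson(c³/6).

E[X] ≈ 10.394721; in regime p = Θ(1/n^{1}) E[X] stays bounded (at the triangle threshold p ~ 1/n).


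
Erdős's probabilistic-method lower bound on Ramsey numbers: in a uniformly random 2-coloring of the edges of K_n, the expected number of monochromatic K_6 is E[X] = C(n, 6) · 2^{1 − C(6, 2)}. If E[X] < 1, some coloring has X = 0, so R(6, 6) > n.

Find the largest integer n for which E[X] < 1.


We need C(n, 6) · 2^{1 − 15} < 1, i.e. C(n, 6) < 2^{15 − 1} = 16384.
Check values of n near the boundary:
  n = 14: C(14, 6) = 3003; 3003 < 16384? YES
  n = 15: C(15, 6) = 5005; 5005 < 16384? YES
  n = 16: C(16, 6) = 8008; 8008 < 16384? YES
  n = 17: C(17, 6) = 12376; 12376 < 16384? YES
  n = 18: C(18, 6) = 18564; 18564 < 16384? NO
  n = 19: C(19, 6) = 27132; 27132 < 16384? NO
The largest n with C(n, 6) < 16384 is n = 17 (where E[X] = 1547/2048 ≈ 0.755). Hence R(6, 6) > 17, i.e. R(6, 6) ≥ 18.

Largest n = 17; hence R(6, 6) > 17.


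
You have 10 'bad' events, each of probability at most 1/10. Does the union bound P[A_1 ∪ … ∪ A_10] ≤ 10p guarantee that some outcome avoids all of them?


Union bound: P[∪_{i=1}^{10} A_i] ≤ Σ_i P[A_i] ≤ 10·p = 10·(1/10) = 1.
Numerically: 1 ≈ 1.000.
Is 1 < 1? NO.
Since the bound 1 is ≥ 1, the union bound is uninformative here; it does NOT by itself certify existence.

10·p = 1 ≈ 1.000; existence NOT certified by the union bound.


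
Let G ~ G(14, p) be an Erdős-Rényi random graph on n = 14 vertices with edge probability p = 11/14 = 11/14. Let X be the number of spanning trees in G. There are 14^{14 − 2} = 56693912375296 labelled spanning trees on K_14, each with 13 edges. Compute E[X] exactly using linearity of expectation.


K_14 has 14^{14 − 2} = 56693912375296 labelled spanning trees.
For each such spanning tree H, let X_H = 1 if all 13 edges of H are present in G. Then P[X_H = 1] = p^{13} = (11/14)^{13} = 34522712143931/793714773254144.
By linearity of expectation: E[X] = Σ_H E[X_H] = 56693912375296 · p^{13} = 56693912375296 · 34522712143931/793714773254144 = 34522712143931/14.
Numerically: E[X] ≈ 2.47e+12.

E[X] = 56693912375296 · (11/14)^{13} = 34522712143931/14 ≈ 2.47e+12.


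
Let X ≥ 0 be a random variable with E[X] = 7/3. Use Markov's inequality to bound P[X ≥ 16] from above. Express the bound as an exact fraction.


μ = E[X] = 7/3, a = 16.
Markov: P[X ≥ 16] ≤ μ/a = (7/3)/16 = 7/48.
Numerically: ≈ 0.146.
(Since a = 16 > μ = 2.333, the bound 7/48 is < 1 and informative.)

P[X ≥ 16] ≤ 7/48 ≈ 0.146.


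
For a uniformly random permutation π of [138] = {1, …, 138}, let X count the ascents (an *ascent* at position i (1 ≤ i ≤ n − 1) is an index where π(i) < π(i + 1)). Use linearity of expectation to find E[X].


Write X = Σ X_I over i = 1, …, 137, with X_I the indicator of one ascent.
There are 137 indicators.
For each fixed i, the pair (π(i), π(i+1)) is a uniformly random ordered pair of distinct values from {1, …, 138}; by symmetry P[π(i) < π(i+1)] = 1/2.
By linearity: E[X] = 137 · (1/2) = (138 − 1) · (1/2) = 137/2 ≈ 68.500000.

E[X] = 137/2 = 68.500000.


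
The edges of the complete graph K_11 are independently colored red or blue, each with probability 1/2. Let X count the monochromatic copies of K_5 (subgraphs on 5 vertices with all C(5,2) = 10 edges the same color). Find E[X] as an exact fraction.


Let X = Σ_S X_S over the C(11, 5) = 462 subsets S of size 5, where X_S = 1 if the K_5 on S is monochromatic.
For a fixed S, the K_5 on S has C(5, 2) = 10 edges. P[all 10 edges red] = (1/2)^10, and likewise for blue, so P[monochromatic] = 2·(1/2)^10 = 2^{1 − 10} = 1/512.
Summing: E[X] = C(11, 5) · 2^{1 − 10} = 462 · 1/512 = 231/256.
Numerically: E[X] ≈ 0.90234.

E[X] = C(11,5)·2^(1−C(5,2)) = 231/256 ≈ 0.90234.


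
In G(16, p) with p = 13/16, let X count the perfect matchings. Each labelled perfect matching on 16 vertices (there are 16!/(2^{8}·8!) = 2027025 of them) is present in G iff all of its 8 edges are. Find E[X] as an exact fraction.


K_16 has 16!/(2^{8}·8!) = 2027025 labelled perfect matchings.
For each such perfect matching H, let X_H = 1 if all 8 edges of H are present in G. Then P[X_H = 1] = p^{8} = (13/16)^{8} = 815730721/4294967296.
By linearity: E[X] = Σ_H E[X_H] = 2027025 · p^{8} = 2027025 · 815730721/4294967296 = 1653506564735025/4294967296.
Numerically: E[X] ≈ 3.85e+05.

E[X] = 2027025 · (13/16)^{8} = 1653506564735025/4294967296 ≈ 3.85e+05.


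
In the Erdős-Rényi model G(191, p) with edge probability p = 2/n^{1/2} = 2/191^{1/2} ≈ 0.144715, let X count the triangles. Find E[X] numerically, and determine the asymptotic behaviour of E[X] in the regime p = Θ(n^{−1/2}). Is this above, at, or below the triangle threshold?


Number of potential triangles: C(191, 3) = 1143135.
Each occurs with probability p³ ≈ (0.144715)³ ≈ 3.03067898e-03.
By linearity: E[X] = C(191, 3)·p³ ≈ 1143135 · 3.03067898e-03 ≈ 3464.475210.
Since α = 1/2 < 1, p = c/n^{1/2} ≫ 1/n is above the triangle threshold p ~ 1/n. Asymptotically E[X] ~ (c³/6)·n^{3(1−α)} = (2³/6)·n^{1.5} → ∞; triangles are abundant w.h.p.

E[X] ≈ 3464.475210; in regime p = Θ(1/n^{1/2}) E[X] diverges (above the triangle threshold p ~ 1/n).


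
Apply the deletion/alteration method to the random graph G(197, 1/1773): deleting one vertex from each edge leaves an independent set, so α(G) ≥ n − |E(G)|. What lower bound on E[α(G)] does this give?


E[|E(G)|] = C(197, 2)·p = 19306 · (1/1773) = 98/9.
E[α(G)] ≥ n − E[|E(G)|] = 197 − 98/9 = 1675/9.
Numerically: ≈ 186.111111.
(This is only a lower bound; the true E[α(G)] may be larger.)

E[α(G)] ≥ 1675/9 ≈ 186.111111.


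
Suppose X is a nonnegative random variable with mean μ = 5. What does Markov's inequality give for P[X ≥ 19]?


μ = E[X] = 5, a = 19.
Markov: P[X ≥ 19] ≤ μ/a = (5)/19 = 5/19.
Numerically: ≈ 0.2632.
(Since a = 19 > μ = 5.0000, the bound 5/19 is < 1 and informative.)

P[X ≥ 19] ≤ 5/19 ≈ 0.2632.


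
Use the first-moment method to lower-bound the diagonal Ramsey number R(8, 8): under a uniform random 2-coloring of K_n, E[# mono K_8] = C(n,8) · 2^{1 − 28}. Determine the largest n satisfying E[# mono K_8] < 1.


We need C(n, 8) · 2^{1 − 28} < 1, i.e. C(n, 8) < 2^{28 − 1} = 134217728.
Check values of n near the boundary:
  n = 38: C(38, 8) = 48903492; 48903492 < 134217728? YES
  n = 39: C(39, 8) = 61523748; 61523748 < 134217728? YES
  n = 40: C(40, 8) = 76904685; 76904685 < 134217728? YES
  n = 41: C(41, 8) = 95548245; 95548245 < 134217728? YES
  n = 42: C(42, 8) = 118030185; 118030185 < 134217728? YES
  n = 43: C(43, 8) = 145008513; 145008513 < 134217728? NO
  n = 44: C(44, 8) = 177232627; 177232627 < 134217728? NO
The largest n with C(n, 8) < 134217728 is n = 42 (where E[X] = 118030185/134217728 ≈ 0.8794). Hence R(8, 8) > 42, i.e. R(8, 8) ≥ 43.

Largest n = 42; hence R(8, 8) > 42.


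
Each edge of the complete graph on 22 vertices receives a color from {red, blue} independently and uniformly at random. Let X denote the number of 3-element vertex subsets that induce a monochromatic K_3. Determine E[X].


Let X = Σ_S X_S over the C(22, 3) = 1540 subsets S of size 3, where X_S = 1 if the K_3 on S is monochromatic.
For a fixed S, the K_3 on S has C(3, 2) = 3 edges. P[all 3 edges red] = (1/2)^3, and likewise for blue, so P[monochromatic] = 2·(1/2)^3 = 2^{1 − 3} = 1/4.
By linearity of expectation: E[X] = C(22, 3) · 2^{1 − 3} = 1540 · 1/4 = 385.
Numerically: E[X] ≈ 385.00000.

E[X] = C(22,3)·2^(1−C(3,2)) = 385 ≈ 385.00000.


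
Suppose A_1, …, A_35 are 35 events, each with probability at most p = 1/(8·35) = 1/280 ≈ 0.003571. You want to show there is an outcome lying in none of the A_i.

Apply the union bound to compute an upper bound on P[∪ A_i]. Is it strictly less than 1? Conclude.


Union bound: P[∪_{i=1}^{35} A_i] ≤ Σ_i P[A_i] ≤ 35·p = 35·(1/280) = 1/8.
Numerically: 1/8 ≈ 0.125000.
Is 1/8 < 1? YES.
Since P[∪ A_i] ≤ 1/8 < 1, the complement has P[∩ A_i^c] ≥ 1 − 1/8 = 7/8 > 0, so some outcome avoids every A_i.

35·p = 1/8 ≈ 0.125000; existence CERTIFIED by the union bound.


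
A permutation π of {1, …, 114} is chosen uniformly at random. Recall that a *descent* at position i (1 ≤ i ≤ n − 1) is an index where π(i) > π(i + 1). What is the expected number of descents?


Write X = Σ X_I over i = 1, …, 113, with X_I the indicator of one descent.
There are 113 indicators.
For each fixed i, the pair (π(i), π(i+1)) is a uniformly random ordered pair of distinct values from {1, …, 114}; by symmetry P[π(i) > π(i+1)] = 1/2.
By linearity: E[X] = 113 · (1/2) = (114 − 1) · (1/2) = 113/2 ≈ 56.500000.

E[X] = 113/2 = 56.500000.


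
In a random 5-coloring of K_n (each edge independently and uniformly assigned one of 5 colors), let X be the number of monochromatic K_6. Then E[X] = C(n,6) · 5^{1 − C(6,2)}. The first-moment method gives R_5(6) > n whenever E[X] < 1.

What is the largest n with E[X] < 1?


We need C(n, 6) · 5^{1 − 15} < 1, i.e. C(n, 6) < 5^{15 − 1} = 6103515625.
Check values of n near the boundary:
  n = 126: C(126, 6) = 4925156775; 4925156775 < 6103515625? YES
  n = 127: C(127, 6) = 5169379425; 5169379425 < 6103515625? YES
  n = 128: C(128, 6) = 5423611200; 5423611200 < 6103515625? YES
  n = 129: C(129, 6) = 5688177600; 5688177600 < 6103515625? YES
  n = 130: C(130, 6) = 5963412000; 5963412000 < 6103515625? YES
  n = 131: C(131, 6) = 6249655776; 6249655776 < 6103515625? NO
  n = 132: C(132, 6) = 6547258432; 6547258432 < 6103515625? NO
  n = 133: C(133, 6) = 6856577728; 6856577728 < 6103515625? NO
The largest n with C(n, 6) < 6103515625 is n = 130 (where E[X] = 47707296/48828125 ≈ 0.977045). Hence R_5(6) > 130, i.e. R_5(6) ≥ 131.

Largest n = 130; hence R_5(6) > 130.


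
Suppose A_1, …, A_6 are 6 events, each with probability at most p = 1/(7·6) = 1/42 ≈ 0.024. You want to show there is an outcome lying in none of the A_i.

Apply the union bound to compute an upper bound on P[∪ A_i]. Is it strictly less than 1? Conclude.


Union bound: P[∪_{i=1}^{6} A_i] ≤ Σ_i P[A_i] ≤ 6·p = 6·(1/42) = 1/7.
Numerically: 1/7 ≈ 0.143.
Is 1/7 < 1? YES.
Since P[∪ A_i] ≤ 1/7 < 1, the complement has P[∩ A_i^c] ≥ 1 − 1/7 = 6/7 > 0, so some outcome avoids every A_i.

6·p = 1/7 ≈ 0.143; existence CERTIFIED by the union bound.


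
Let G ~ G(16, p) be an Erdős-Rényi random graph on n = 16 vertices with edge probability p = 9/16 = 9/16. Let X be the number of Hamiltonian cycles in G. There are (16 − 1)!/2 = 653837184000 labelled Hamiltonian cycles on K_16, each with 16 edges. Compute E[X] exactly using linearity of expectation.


K_16 has (16 − 1)!/2 = 653837184000 labelled Hamiltonian cycles.
For each such Hamiltonian cycle H, let X_H = 1 if all 16 edges of H are present in G. Then P[X_H = 1] = p^{16} = (9/16)^{16} = 1853020188851841/18446744073709551616.
By linearity of expectation: E[X] = Σ_H E[X_H] = 653837184000 · p^{16} = 653837184000 · 1853020188851841/18446744073709551616 = 1183177248216831945952875/18014398509481984.
Numerically: E[X] ≈ 6.56795e+07.

E[X] = 653837184000 · (9/16)^{16} = 1183177248216831945952875/18014398509481984 ≈ 6.56795e+07.


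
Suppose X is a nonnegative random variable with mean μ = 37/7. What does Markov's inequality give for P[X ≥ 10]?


μ = E[X] = 37/7, a = 10.
Markov: P[X ≥ 10] ≤ μ/a = (37/7)/10 = 37/70.
Numerically: ≈ 0.5286.
(Since a = 10 > μ = 5.2857, the bound 37/70 is < 1 and informative.)

P[X ≥ 10] ≤ 37/70 ≈ 0.5286.


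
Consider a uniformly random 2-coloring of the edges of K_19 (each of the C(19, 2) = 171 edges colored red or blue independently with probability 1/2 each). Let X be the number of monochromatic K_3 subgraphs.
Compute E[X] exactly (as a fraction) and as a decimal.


Let X = Σ_S X_S over the C(19, 3) = 969 subsets S of size 3, where X_S = 1 if the K_3 on S is monochromatic.
For a fixed S, the K_3 on S has C(3, 2) = 3 edges. P[all 3 edges red] = (1/2)^3, and likewise for blue, so P[monochromatic] = 2·(1/2)^3 = 2^{1 − 3} = 1/4.
By linearity: E[X] = C(19, 3) · 2^{1 − 3} = 969 · 1/4 = 969/4.
Numerically: E[X] ≈ 242.2500.

E[X] = C(19,3)·2^(1−C(3,2)) = 969/4 ≈ 242.2500.


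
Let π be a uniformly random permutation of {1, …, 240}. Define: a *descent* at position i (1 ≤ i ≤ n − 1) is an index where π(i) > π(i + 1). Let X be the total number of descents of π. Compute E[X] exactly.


Write X = Σ X_I over i = 1, …, 239, with X_I the indicator of one descent.
There are 239 indicators.
For each fixed i, the pair (π(i), π(i+1)) is a uniformly random ordered pair of distinct values from {1, …, 240}; by symmetry P[π(i) > π(i+1)] = 1/2.
By linearity: E[X] = 239 · (1/2) = (240 − 1) · (1/2) = 239/2 ≈ 119.5000.

E[X] = 239/2 = 119.5000.


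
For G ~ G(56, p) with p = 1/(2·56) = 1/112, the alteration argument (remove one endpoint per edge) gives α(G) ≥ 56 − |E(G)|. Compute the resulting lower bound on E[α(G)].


E[|E(G)|] = C(56, 2)·p = 1540 · (1/112) = 55/4.
E[α(G)] ≥ n − E[|E(G)|] = 56 − 55/4 = 169/4.
Numerically: ≈ 42.2500.
(This is only a lower bound; the true E[α(G)] may be larger.)

E[α(G)] ≥ 169/4 ≈ 42.2500.


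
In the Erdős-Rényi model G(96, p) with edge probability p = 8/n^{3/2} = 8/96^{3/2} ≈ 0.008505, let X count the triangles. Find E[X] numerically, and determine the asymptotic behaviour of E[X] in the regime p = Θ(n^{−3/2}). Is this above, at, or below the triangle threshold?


Number of potential triangles: C(96, 3) = 142880.
Each occurs with probability p³ ≈ (0.008505)³ ≈ 6.152469e-07.
By linearity: E[X] = C(96, 3)·p³ ≈ 142880 · 6.152469e-07 ≈ 0.0879.
Since α = 3/2 > 1, p = c/n^{3/2} = o(1/n) is below the triangle threshold p ~ 1/n. Asymptotically E[X] ~ (c³/6)·n^{3(1−α)} = (8³/6)·n^{-1.5} → 0, so by Markov's inequality G has no triangles w.h.p.

E[X] ≈ 0.0879; in regime p = Θ(1/n^{3/2}) E[X] tends to 0 (below the triangle threshold p ~ 1/n).


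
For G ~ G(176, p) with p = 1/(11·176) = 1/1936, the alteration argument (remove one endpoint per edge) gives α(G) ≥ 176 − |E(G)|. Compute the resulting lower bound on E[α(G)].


E[|E(G)|] = C(176, 2)·p = 15400 · (1/1936) = 175/22.
E[α(G)] ≥ n − E[|E(G)|] = 176 − 175/22 = 3697/22.
Numerically: ≈ 168.0455.
(This is only a lower bound; the true E[α(G)] may be larger.)

E[α(G)] ≥ 3697/22 ≈ 168.0455.


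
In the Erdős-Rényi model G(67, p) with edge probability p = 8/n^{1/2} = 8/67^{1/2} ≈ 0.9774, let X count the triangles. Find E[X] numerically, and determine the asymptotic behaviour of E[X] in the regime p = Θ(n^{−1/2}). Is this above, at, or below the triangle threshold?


Number of potential triangles: C(67, 3) = 47905.
Each occurs with probability p³ ≈ (0.9774)³ ≈ 9.335934e-01.
By linearity: E[X] = C(67, 3)·p³ ≈ 47905 · 9.335934e-01 ≈ 44723.7902.
Since α = 1/2 < 1, p = c/n^{1/2} ≫ 1/n is above the triangle threshold p ~ 1/n. Asymptotically E[X] ~ (c³/6)·n^{3(1−α)} = (8³/6)·n^{1.5} → ∞; triangles are abundant w.h.p.

E[X] ≈ 44723.7902; in regime p = Θ(1/n^{1/2}) E[X] diverges (above the triangle threshold p ~ 1/n).


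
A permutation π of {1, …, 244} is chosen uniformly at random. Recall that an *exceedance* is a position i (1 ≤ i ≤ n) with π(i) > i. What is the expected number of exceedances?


Write X = Σ_{i=1}^{244} X_i, where X_i = 1_{π(i) > i}.
For each fixed i, π(i) is uniform over {1, …, 244} (marginal of a uniform permutation), so P[π(i) > i] = (n − i)/n. Summing: Σ_{i=1}^{244} (n − i)/n = (0 + 1 + … + 243)/244 = 244(244 − 1)/(2·244) = (244 − 1)/2.
Hence E[X] = Σ_{i=1}^{244} (244 − i)/244 = 243/2 ≈ 121.5000.

E[X] = 243/2 = 121.5000.


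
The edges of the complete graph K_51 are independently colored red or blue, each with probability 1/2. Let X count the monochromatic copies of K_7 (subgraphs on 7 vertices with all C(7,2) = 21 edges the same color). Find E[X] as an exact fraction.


Let X = Σ_S X_S over the C(51, 7) = 115775100 subsets S of size 7, where X_S = 1 if the K_7 on S is monochromatic.
For a fixed S, the K_7 on S has C(7, 2) = 21 edges. P[all 21 edges red] = (1/2)^21, and likewise for blue, so P[monochromatic] = 2·(1/2)^21 = 2^{1 − 21} = 1/1048576.
By linearity: E[X] = C(51, 7) · 2^{1 − 21} = 115775100 · 1/1048576 = 28943775/262144.
Numerically: E[X] ≈ 110.4117.

E[X] = C(51,7)·2^(1−C(7,2)) = 28943775/262144 ≈ 110.4117.


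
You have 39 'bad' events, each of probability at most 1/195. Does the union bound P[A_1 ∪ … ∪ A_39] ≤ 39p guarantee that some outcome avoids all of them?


Union bound: P[∪_{i=1}^{39} A_i] ≤ Σ_i P[A_i] ≤ 39·p = 39·(1/195) = 1/5.
Numerically: 1/5 ≈ 0.20000.
Is 1/5 < 1? YES.
Since P[∪ A_i] ≤ 1/5 < 1, the complement has P[∩ A_i^c] ≥ 1 − 1/5 = 4/5 > 0, so some outcome avoids every A_i.

39·p = 1/5 ≈ 0.20000; existence CERTIFIED by the union bound.


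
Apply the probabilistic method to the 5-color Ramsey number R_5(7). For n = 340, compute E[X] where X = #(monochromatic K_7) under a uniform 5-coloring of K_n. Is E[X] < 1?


E[X] = C(340, 7) · 5^{1 − 21} = 97932136940560 · 5^{−20} = 97932136940560/95367431640625.
As a reduced fraction: E[X] = 19586427388112/19073486328125 ≈ 1.027.
Is E[X] < 1? NO.
Since E[X] ≥ 1, the first-moment bound is inconclusive at n = 340; it does NOT by itself certify R_5(7) > 340.

E[X] = 19586427388112/19073486328125 ≈ 1.027; E[X] ≥ 1; first-moment method inconclusive here.


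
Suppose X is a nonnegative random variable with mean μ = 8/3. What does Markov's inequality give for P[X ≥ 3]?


μ = E[X] = 8/3, a = 3.
Markov: P[X ≥ 3] ≤ μ/a = (8/3)/3 = 8/9.
Numerically: ≈ 0.8889.
(Since a = 3 > μ = 2.6667, the bound 8/9 is < 1 and informative.)

P[X ≥ 3] ≤ 8/9 ≈ 0.8889.


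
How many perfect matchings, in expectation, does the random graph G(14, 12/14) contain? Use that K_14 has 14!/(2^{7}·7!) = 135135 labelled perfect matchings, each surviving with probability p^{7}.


K_14 has 14!/(2^{7}·7!) = 135135 labelled perfect matchings.
For each such perfect matching H, let X_H = 1 if all 7 edges of H are present in G. Then P[X_H = 1] = p^{7} = (6/7)^{7} = 279936/823543.
By linearity: E[X] = Σ_H E[X_H] = 135135 · p^{7} = 135135 · 279936/823543 = 5404164480/117649.
Numerically: E[X] ≈ 4.593e+04.

E[X] = 135135 · (6/7)^{7} = 5404164480/117649 ≈ 4.593e+04.


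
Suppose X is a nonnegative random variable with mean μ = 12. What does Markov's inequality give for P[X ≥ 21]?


μ = E[X] = 12, a = 21.
Markov: P[X ≥ 21] ≤ μ/a = (12)/21 = 4/7.
Numerically: ≈ 0.571.
(Since a = 21 > μ = 12.000, the bound 4/7 is < 1 and informative.)

P[X ≥ 21] ≤ 4/7 ≈ 0.571.


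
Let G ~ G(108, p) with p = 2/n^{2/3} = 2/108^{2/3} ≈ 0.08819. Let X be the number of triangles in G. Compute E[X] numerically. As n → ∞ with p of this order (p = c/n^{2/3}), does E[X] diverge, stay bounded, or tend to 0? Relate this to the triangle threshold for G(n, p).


Number of potential triangles: C(108, 3) = 204156.
Each occurs with probability p³ ≈ (0.08819)³ ≈ 6.858711e-04.
By linearity: E[X] = C(108, 3)·p³ ≈ 204156 · 6.858711e-04 ≈ 140.0247.
Since α = 2/3 < 1, p = c/n^{2/3} ≫ 1/n is above the triangle threshold p ~ 1/n. Asymptotically E[X] ~ (c³/6)·n^{3(1−α)} = (2³/6)·n^{1} → ∞; triangles are abundant w.h.p.

E[X] ≈ 140.0247; in regime p = Θ(1/n^{2/3}) E[X] diverges (above the triangle threshold p ~ 1/n).


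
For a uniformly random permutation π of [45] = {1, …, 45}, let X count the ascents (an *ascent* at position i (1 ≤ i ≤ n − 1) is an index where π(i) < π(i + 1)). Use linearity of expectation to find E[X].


Write X = Σ X_I over i = 1, …, 44, with X_I the indicator of one ascent.
There are 44 indicators.
For each fixed i, the pair (π(i), π(i+1)) is a uniformly random ordered pair of distinct values from {1, …, 45}; by symmetry P[π(i) < π(i+1)] = 1/2.
By linearity: E[X] = 44 · (1/2) = (45 − 1) · (1/2) = 22 ≈ 22.000000.

E[X] = 22 = 22.000000.


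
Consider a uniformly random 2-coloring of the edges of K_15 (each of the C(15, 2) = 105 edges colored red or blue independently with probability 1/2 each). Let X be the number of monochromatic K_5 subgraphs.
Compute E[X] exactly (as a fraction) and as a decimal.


Let X = Σ_S X_S over the C(15, 5) = 3003 subsets S of size 5, where X_S = 1 if the K_5 on S is monochromatic.
For a fixed S, the K_5 on S has C(5, 2) = 10 edges. P[all 10 edges red] = (1/2)^10, and likewise for blue, so P[monochromatic] = 2·(1/2)^10 = 2^{1 − 10} = 1/512.
By linearity of expectation: E[X] = C(15, 5) · 2^{1 − 10} = 3003 · 1/512 = 3003/512.
Numerically: E[X] ≈ 5.865234.

E[X] = C(15,5)·2^(1−C(5,2)) = 3003/512 ≈ 5.865234.


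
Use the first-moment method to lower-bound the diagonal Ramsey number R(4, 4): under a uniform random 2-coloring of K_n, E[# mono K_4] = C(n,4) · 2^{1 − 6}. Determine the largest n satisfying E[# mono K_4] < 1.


We need C(n, 4) · 2^{1 − 6} < 1, i.e. C(n, 4) < 2^{6 − 1} = 32.
Check values of n near the boundary:
  n = 5: C(5, 4) = 5; 5 < 32? YES
  n = 6: C(6, 4) = 15; 15 < 32? YES
  n = 7: C(7, 4) = 35; 35 < 32? NO
  n = 8: C(8, 4) = 70; 70 < 32? NO
  n = 9: C(9, 4) = 126; 126 < 32? NO
The largest n with C(n, 4) < 32 is n = 6 (where E[X] = 15/32 ≈ 0.469). Hence R(4, 4) > 6, i.e. R(4, 4) ≥ 7.

Largest n = 6; hence R(4, 4) > 6.


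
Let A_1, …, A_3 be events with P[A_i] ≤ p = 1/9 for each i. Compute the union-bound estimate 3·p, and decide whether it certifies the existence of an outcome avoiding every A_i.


Union bound: P[∪_{i=1}^{3} A_i] ≤ Σ_i P[A_i] ≤ 3·p = 3·(1/9) = 1/3.
Numerically: 1/3 ≈ 0.333.
Is 1/3 < 1? YES.
Since P[∪ A_i] ≤ 1/3 < 1, the complement has P[∩ A_i^c] ≥ 1 − 1/3 = 2/3 > 0, so some outcome avoids every A_i.

3·p = 1/3 ≈ 0.333; existence CERTIFIED by the union bound.


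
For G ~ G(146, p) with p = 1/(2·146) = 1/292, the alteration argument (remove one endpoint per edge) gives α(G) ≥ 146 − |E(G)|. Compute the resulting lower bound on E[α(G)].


E[|E(G)|] = C(146, 2)·p = 10585 · (1/292) = 145/4.
E[α(G)] ≥ n − E[|E(G)|] = 146 − 145/4 = 439/4.
Numerically: ≈ 109.7500.
(This is only a lower bound; the true E[α(G)] may be larger.)

E[α(G)] ≥ 439/4 ≈ 109.7500.


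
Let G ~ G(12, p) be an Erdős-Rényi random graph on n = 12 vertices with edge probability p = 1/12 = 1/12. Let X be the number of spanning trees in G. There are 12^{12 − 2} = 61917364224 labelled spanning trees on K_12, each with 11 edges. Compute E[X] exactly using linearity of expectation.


K_12 has 12^{12 − 2} = 61917364224 labelled spanning trees.
For each such spanning tree H, let X_H = 1 if all 11 edges of H are present in G. Then P[X_H = 1] = p^{11} = (1/12)^{11} = 1/743008370688.
By linearity of expectation: E[X] = Σ_H E[X_H] = 61917364224 · p^{11} = 61917364224 · 1/743008370688 = 1/12.
Numerically: E[X] ≈ 0.08333.

E[X] = 61917364224 · (1/12)^{11} = 1/12 ≈ 0.08333.


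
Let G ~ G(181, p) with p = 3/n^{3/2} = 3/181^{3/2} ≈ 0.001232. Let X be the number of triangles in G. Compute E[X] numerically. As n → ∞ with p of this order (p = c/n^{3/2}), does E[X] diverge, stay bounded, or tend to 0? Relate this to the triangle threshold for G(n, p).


Number of potential triangles: C(181, 3) = 971970.
Each occurs with probability p³ ≈ (0.001232)³ ≈ 1.8698647e-09.
By linearity: E[X] = C(181, 3)·p³ ≈ 971970 · 1.8698647e-09 ≈ 0.00182.
Since α = 3/2 > 1, p = c/n^{3/2} = o(1/n) is below the triangle threshold p ~ 1/n. Asymptotically E[X] ~ (c³/6)·n^{3(1−α)} = (3³/6)·n^{-1.5} → 0, so by Markov's inequality G has no triangles w.h.p.

E[X] ≈ 0.00182; in regime p = Θ(1/n^{3/2}) E[X] tends to 0 (below the triangle threshold p ~ 1/n).


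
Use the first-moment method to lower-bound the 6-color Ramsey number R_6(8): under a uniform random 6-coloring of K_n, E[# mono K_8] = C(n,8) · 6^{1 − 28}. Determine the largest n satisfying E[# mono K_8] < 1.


We need C(n, 8) · 6^{1 − 28} < 1, i.e. C(n, 8) < 6^{28 − 1} = 1023490369077469249536.
Check values of n near the boundary:
  n = 1591: C(1591, 8) = 1000427749141189953870; 1000427749141189953870 < 1023490369077469249536? YES
  n = 1592: C(1592, 8) = 1005480414540892933435; 1005480414540892933435 < 1023490369077469249536? YES
  n = 1593: C(1593, 8) = 1010555394551193970323; 1010555394551193970323 < 1023490369077469249536? YES
  n = 1594: C(1594, 8) = 1015652773590544255167; 1015652773590544255167 < 1023490369077469249536? YES
  n = 1595: C(1595, 8) = 1020772636343363633895; 1020772636343363633895 < 1023490369077469249536? YES
  n = 1596: C(1596, 8) = 1025915067760710553965; 1025915067760710553965 < 1023490369077469249536? NO
The largest n with C(n, 8) < 1023490369077469249536 is n = 1595 (where E[X] = 113419181815929292655/113721152119718805504 ≈ 0.9973). Hence R_6(8) > 1595, i.e. R_6(8) ≥ 1596.

Largest n = 1595; hence R_6(8) > 1595.


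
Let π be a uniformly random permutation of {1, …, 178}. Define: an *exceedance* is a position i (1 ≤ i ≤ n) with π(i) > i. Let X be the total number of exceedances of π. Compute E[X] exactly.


Write X = Σ_{i=1}^{178} X_i, where X_i = 1_{π(i) > i}.
For each fixed i, π(i) is uniform over {1, …, 178} (marginal of a uniform permutation), so P[π(i) > i] = (n − i)/n. Summing: Σ_{i=1}^{178} (n − i)/n = (0 + 1 + … + 177)/178 = 178(178 − 1)/(2·178) = (178 − 1)/2.
Hence E[X] = Σ_{i=1}^{178} (178 − i)/178 = 177/2 ≈ 88.50000.

E[X] = 177/2 = 88.50000.


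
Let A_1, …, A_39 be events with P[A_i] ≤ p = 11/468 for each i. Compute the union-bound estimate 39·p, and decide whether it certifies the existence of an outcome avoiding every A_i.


Union bound: P[∪_{i=1}^{39} A_i] ≤ Σ_i P[A_i] ≤ 39·p = 39·(11/468) = 11/12.
Numerically: 11/12 ≈ 0.9166667.
Is 11/12 < 1? YES.
Since P[∪ A_i] ≤ 11/12 < 1, the complement has P[∩ A_i^c] ≥ 1 − 11/12 = 1/12 > 0, so some outcome avoids every A_i.

39·p = 11/12 ≈ 0.9166667; existence CERTIFIED by the union bound.


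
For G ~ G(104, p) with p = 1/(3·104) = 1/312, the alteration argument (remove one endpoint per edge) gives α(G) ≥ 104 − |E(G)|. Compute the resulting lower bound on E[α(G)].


E[|E(G)|] = C(104, 2)·p = 5356 · (1/312) = 103/6.
E[α(G)] ≥ n − E[|E(G)|] = 104 − 103/6 = 521/6.
Numerically: ≈ 86.83333.
(This is only a lower bound; the true E[α(G)] may be larger.)

E[α(G)] ≥ 521/6 ≈ 86.83333.


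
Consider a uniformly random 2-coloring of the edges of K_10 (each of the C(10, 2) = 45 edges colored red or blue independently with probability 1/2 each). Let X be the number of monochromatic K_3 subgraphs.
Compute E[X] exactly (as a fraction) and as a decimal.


Let X = Σ_S X_S over the C(10, 3) = 120 subsets S of size 3, where X_S = 1 if the K_3 on S is monochromatic.
For a fixed S, the K_3 on S has C(3, 2) = 3 edges. P[all 3 edges red] = (1/2)^3, and likewise for blue, so P[monochromatic] = 2·(1/2)^3 = 2^{1 − 3} = 1/4.
Summing: E[X] = C(10, 3) · 2^{1 − 3} = 120 · 1/4 = 30.
Numerically: E[X] ≈ 30.00000.

E[X] = C(10,3)·2^(1−C(3,2)) = 30 ≈ 30.00000.


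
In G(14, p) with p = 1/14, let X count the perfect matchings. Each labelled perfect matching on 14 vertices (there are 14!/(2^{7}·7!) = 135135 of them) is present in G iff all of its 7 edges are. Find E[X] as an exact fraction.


K_14 has 14!/(2^{7}·7!) = 135135 labelled perfect matchings.
For each such perfect matching H, let X_H = 1 if all 7 edges of H are present in G. Then P[X_H = 1] = p^{7} = (1/14)^{7} = 1/105413504.
Summing the indicators: E[X] = Σ_H E[X_H] = 135135 · p^{7} = 135135 · 1/105413504 = 19305/15059072.
Numerically: E[X] ≈ 0.001282.

E[X] = 135135 · (1/14)^{7} = 19305/15059072 ≈ 0.001282.


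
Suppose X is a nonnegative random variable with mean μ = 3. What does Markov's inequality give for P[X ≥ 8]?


μ = E[X] = 3, a = 8.
Markov: P[X ≥ 8] ≤ μ/a = (3)/8 = 3/8.
Numerically: ≈ 0.37500.
(Since a = 8 > μ = 3.00000, the bound 3/8 is < 1 and informative.)

P[X ≥ 8] ≤ 3/8 ≈ 0.37500.


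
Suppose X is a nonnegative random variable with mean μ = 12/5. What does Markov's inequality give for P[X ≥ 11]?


μ = E[X] = 12/5, a = 11.
Markov: P[X ≥ 11] ≤ μ/a = (12/5)/11 = 12/55.
Numerically: ≈ 0.21818.
(Since a = 11 > μ = 2.40000, the bound 12/55 is < 1 and informative.)

P[X ≥ 11] ≤ 12/55 ≈ 0.21818.


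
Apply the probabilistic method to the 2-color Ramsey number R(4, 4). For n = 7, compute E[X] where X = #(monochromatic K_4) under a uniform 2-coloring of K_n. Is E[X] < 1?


E[X] = C(7, 4) · 2^{1 − 6} = 35 · 2^{−5} = 35/32.
As a reduced fraction: E[X] = 35/32 ≈ 1.0938.
Is E[X] < 1? NO.
Since E[X] ≥ 1, the first-moment bound is inconclusive at n = 7; it does NOT by itself certify R(4, 4) > 7.

E[X] = 35/32 ≈ 1.0938; E[X] ≥ 1; first-moment method inconclusive here.
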